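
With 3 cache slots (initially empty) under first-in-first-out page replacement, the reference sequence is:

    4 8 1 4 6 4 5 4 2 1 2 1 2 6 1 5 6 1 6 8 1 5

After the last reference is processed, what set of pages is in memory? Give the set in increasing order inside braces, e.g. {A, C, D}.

{1, 5, 8}

4 -> fault, frames [4]
8 -> fault, frames [4, 8]
1 -> fault, frames [4, 8, 1]
4 -> hit
6 -> fault, evict 4, frames [8, 1, 6]
4 -> fault, evict 8, frames [1, 6, 4]
5 -> fault, evict 1, frames [6, 4, 5]
4 -> hit
2 -> fault, evict 6, frames [4, 5, 2]
1 -> fault, evict 4, frames [5, 2, 1]
2 -> hit
1 -> hit
2 -> hit
6 -> fault, evict 5, frames [2, 1, 6]
1 -> hit
5 -> fault, evict 2, frames [1, 6, 5]
6 -> hit
1 -> hit
6 -> hit
8 -> fault, evict 1, frames [6, 5, 8]
1 -> fault, evict 6, frames [5, 8, 1]
5 -> hit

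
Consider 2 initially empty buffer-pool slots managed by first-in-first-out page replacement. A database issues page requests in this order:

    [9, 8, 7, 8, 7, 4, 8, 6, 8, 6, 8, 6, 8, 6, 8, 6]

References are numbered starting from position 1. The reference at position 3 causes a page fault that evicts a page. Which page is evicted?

9

pos 1: 9: fault, frames (9)
pos 2: 8: fault, frames (9 8)
pos 3: 7: fault, evict 9, frames (8 7)
At position 3, page 9 is evicted.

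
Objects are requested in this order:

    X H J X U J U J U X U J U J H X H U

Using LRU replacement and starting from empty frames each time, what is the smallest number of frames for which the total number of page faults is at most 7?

f=1: 18 faults
f=2: 11 faults
f=3: 7 faults
f=4: 4 faults
Smallest f with faults ≤ 7 is 3.

3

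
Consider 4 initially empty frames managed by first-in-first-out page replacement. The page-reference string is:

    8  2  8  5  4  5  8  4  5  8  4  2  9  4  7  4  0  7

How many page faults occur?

7

8 → miss, frames (8)
2 → miss, frames (8 2)
8 → hit
5 → miss, frames (8 2 5)
4 → miss, frames (8 2 5 4)
5 → hit
8 → hit
4 → hit
5 → hit
8 → hit
4 → hit
2 → hit
9 → miss, evict 8, frames (2 5 4 9)
4 → hit
7 → miss, evict 2, frames (5 4 9 7)
4 → hit
0 → miss, evict 5, frames (4 9 7 0)
7 → hit
Page faults: 7.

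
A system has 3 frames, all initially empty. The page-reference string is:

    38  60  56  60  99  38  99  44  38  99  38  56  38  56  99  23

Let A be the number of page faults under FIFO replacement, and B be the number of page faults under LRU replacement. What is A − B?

1

Under FIFO: F F F . F F . F . . . F . . F F → 9 faults.
Under LRU: F F F . F F . F . . . F . . . F → 8 faults.
A − B = 9 − 8 = 1.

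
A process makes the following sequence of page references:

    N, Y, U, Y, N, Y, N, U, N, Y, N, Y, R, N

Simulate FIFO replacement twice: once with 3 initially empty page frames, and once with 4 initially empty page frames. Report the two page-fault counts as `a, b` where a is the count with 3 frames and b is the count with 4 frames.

5, 4

3 frames: F F F . . . . . . . . . F F → 5 faults.
4 frames: F F F . . . . . . . . . F . → 4 faults.
4 < 5: adding a frame reduced faults, as is typical.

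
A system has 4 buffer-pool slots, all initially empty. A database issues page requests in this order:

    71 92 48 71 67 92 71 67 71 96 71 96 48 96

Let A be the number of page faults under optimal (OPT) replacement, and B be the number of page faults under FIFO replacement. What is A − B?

Under OPT: F F F . F . . . . F . . . . → 5 faults.
Under FIFO: F F F . F . . . . F F . . . → 6 faults.
A − B = 5 − 6 = -1.

-1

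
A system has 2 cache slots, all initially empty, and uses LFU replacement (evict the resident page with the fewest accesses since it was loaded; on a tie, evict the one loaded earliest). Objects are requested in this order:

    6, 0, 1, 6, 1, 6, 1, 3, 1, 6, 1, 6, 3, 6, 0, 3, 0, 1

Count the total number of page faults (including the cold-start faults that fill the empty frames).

6 -> fault, frames {6}
0 -> fault, frames {6,0}
1 -> fault, evict 6, frames {0,1}
6 -> fault, evict 0, frames {1,6}
1 -> hit
6 -> hit
1 -> hit
3 -> fault, evict 6, frames {1,3}
1 -> hit
6 -> fault, evict 3, frames {1,6}
1 -> hit
6 -> hit
3 -> fault, evict 6, frames {1,3}
6 -> fault, evict 3, frames {1,6}
0 -> fault, evict 6, frames {1,0}
3 -> fault, evict 0, frames {1,3}
0 -> fault, evict 3, frames {1,0}
1 -> hit
Page faults: 11.

11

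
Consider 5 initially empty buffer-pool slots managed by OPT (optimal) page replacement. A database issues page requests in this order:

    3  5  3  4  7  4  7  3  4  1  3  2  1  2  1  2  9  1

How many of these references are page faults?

7

3: fault, frames (3)
5: fault, frames (3 5)
3: hit
4: fault, frames (3 5 4)
7: fault, frames (3 5 4 7)
4: hit
7: hit
3: hit
4: hit
1: fault, frames (3 5 4 7 1)
3: hit
2: fault, evict 7, frames (3 5 4 1 2)
1: hit
2: hit
1: hit
2: hit
9: fault, evict 2, frames (3 5 4 1 9)
1: hit
Page faults: 7.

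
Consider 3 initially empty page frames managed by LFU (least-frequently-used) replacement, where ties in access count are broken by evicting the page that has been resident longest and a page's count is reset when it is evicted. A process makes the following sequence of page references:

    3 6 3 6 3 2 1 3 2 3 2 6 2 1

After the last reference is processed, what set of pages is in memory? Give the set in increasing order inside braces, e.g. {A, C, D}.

3: fault, frames [3]
6: fault, frames [3, 6]
3: hit
6: hit
3: hit
2: fault, frames [3, 6, 2]
1: fault, evict 2, frames [3, 6, 1]
3: hit
2: fault, evict 1, frames [3, 6, 2]
3: hit
2: hit
6: hit
2: hit
1: fault, evict 6, frames [3, 2, 1]

{1, 2, 3}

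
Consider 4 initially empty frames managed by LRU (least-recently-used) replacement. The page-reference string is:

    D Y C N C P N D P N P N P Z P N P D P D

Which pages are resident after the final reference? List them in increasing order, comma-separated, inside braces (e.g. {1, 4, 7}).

{D, N, P, Z}

D: fault, frames (D)
Y: fault, frames (D Y)
C: fault, frames (D Y C)
N: fault, frames (D Y C N)
C: hit
P: fault, evict D, frames (Y N C P)
N: hit
D: fault, evict Y, frames (C P N D)
P: hit
N: hit
P: hit
N: hit
P: hit
Z: fault, evict C, frames (D N P Z)
P: hit
N: hit
P: hit
D: hit
P: hit
D: hit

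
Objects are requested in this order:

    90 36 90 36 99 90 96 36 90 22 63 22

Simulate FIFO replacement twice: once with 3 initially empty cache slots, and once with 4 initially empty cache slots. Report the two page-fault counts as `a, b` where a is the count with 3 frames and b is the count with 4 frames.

3 frames: F F . . F . F . F F F . → 7 faults.
4 frames: F F . . F . F . . F F . → 6 faults.
6 < 7: adding a frame reduced faults, as is typical.

7, 6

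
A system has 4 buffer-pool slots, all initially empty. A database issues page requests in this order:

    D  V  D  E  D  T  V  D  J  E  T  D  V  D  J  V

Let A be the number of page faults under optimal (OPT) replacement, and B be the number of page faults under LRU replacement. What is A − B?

-3

Under OPT: F F . F . F . . F . . . F . . . → 6 faults.
Under LRU: F F . F . F . . F F F . F . F . → 9 faults.
A − B = 6 − 9 = -3.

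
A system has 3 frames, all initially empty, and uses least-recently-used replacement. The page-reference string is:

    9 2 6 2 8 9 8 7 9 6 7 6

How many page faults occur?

9 -> miss, frames {9}
2 -> miss, frames {9,2}
6 -> miss, frames {9,2,6}
2 -> hit
8 -> miss, evict 9, frames {6,2,8}
9 -> miss, evict 6, frames {2,8,9}
8 -> hit
7 -> miss, evict 2, frames {9,8,7}
9 -> hit
6 -> miss, evict 8, frames {7,9,6}
7 -> hit
6 -> hit
Page faults: 7.

7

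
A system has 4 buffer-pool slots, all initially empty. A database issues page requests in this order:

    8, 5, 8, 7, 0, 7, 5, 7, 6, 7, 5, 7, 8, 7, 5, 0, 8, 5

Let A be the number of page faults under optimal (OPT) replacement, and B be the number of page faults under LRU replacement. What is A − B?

-1

Under OPT: F F . F F . . . F . . . . . . F . . → 6 faults.
Under LRU: F F . F F . . . F . . . F . . F . . → 7 faults.
A − B = 6 − 7 = -1.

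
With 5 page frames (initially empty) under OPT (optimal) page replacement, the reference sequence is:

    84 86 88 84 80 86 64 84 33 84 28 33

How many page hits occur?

84: miss, frames [84]
86: miss, frames [84, 86]
88: miss, frames [84, 86, 88]
84: hit
80: miss, frames [84, 86, 88, 80]
86: hit
64: miss, frames [84, 86, 88, 80, 64]
84: hit
33: miss, evict 64, frames [84, 86, 88, 80, 33]
84: hit
28: miss, evict 80, frames [84, 86, 88, 33, 28]
33: hit
Hits: 5.

5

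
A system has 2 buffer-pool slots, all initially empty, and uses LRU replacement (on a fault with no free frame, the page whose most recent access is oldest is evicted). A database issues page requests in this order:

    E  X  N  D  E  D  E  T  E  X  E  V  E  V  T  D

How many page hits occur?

E: fault, frames (E)
X: fault, frames (E X)
N: fault, evict E, frames (X N)
D: fault, evict X, frames (N D)
E: fault, evict N, frames (D E)
D: hit
E: hit
T: fault, evict D, frames (E T)
E: hit
X: fault, evict T, frames (E X)
E: hit
V: fault, evict X, frames (E V)
E: hit
V: hit
T: fault, evict E, frames (V T)
D: fault, evict V, frames (T D)
Hits: 6.

6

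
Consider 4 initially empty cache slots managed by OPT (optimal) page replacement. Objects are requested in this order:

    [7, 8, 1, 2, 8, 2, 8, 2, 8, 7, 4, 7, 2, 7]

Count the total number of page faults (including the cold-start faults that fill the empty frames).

7 -> fault, frames {7}
8 -> fault, frames {7,8}
1 -> fault, frames {7,8,1}
2 -> fault, frames {7,8,1,2}
8 -> hit
2 -> hit
8 -> hit
2 -> hit
8 -> hit
7 -> hit
4 -> fault, evict 1, frames {7,8,2,4}
7 -> hit
2 -> hit
7 -> hit
Page faults: 5.

5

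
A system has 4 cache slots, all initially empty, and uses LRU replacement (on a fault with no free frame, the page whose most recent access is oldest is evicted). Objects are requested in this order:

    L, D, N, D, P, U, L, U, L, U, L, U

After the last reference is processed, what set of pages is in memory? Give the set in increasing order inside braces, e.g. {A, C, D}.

{D, L, P, U}

L: miss, frames {L}
D: miss, frames {L,D}
N: miss, frames {L,D,N}
D: hit
P: miss, frames {L,N,D,P}
U: miss, evict L, frames {N,D,P,U}
L: miss, evict N, frames {D,P,U,L}
U: hit
L: hit
U: hit
L: hit
U: hit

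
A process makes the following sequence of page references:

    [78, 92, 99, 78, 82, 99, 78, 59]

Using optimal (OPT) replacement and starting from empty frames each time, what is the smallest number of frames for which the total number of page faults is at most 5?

f=1: 8 faults
f=2: 6 faults
f=3: 5 faults
f=4: 5 faults
f=5: 5 faults
Smallest f with faults ≤ 5 is 3.

3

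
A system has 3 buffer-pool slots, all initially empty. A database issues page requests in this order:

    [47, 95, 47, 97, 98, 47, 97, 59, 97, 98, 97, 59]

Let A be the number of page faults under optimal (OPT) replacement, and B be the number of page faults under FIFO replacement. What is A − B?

Under OPT: F F . F F . . F . . . . → 5 faults.
Under FIFO: F F . F F F . F F F . . → 8 faults.
A − B = 5 − 8 = -3.

-3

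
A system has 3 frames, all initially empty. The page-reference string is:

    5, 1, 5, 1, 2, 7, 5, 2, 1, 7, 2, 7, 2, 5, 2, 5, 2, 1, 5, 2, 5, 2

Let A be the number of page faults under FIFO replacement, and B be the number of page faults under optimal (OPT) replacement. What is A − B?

5

Under FIFO: F F . . F F F . F . F F . F . . . F . F . . → 11 faults.
Under OPT: F F . . F F . . F . . . . F . . . . . . . . → 6 faults.
A − B = 11 − 6 = 5.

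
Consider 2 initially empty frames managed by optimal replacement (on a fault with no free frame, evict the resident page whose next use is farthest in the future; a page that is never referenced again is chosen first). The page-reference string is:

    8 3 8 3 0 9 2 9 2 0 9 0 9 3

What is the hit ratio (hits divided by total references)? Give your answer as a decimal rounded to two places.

8: miss, frames (8)
3: miss, frames (8 3)
8: hit
3: hit
0: miss, evict 8, frames (3 0)
9: miss, evict 3, frames (0 9)
2: miss, evict 0, frames (9 2)
9: hit
2: hit
0: miss, evict 2, frames (9 0)
9: hit
0: hit
9: hit
3: miss, evict 0, frames (9 3)
Hits: 7 of 14 references → 7/14 = 0.5000.

0.50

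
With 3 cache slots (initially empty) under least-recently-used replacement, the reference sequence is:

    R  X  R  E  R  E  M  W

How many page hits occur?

R → miss, frames {R}
X → miss, frames {R,X}
R → hit
E → miss, frames {X,R,E}
R → hit
E → hit
M → miss, evict X, frames {R,E,M}
W → miss, evict R, frames {E,M,W}
Hits: 3.

3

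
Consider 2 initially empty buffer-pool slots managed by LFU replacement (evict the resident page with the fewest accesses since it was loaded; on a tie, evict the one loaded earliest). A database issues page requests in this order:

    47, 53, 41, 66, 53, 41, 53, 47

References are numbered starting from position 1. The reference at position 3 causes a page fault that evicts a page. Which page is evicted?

pos 1: 47 → fault, frames (47)
pos 2: 53 → fault, frames (47 53)
pos 3: 41 → fault, evict 47, frames (53 41)
At position 3, page 47 is evicted.

47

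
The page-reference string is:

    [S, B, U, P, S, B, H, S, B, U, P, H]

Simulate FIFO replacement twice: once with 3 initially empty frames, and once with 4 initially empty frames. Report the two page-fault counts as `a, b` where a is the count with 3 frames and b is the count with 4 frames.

9, 10

3 frames: F F F F F F F . . F F . → 9 faults.
4 frames: F F F F . . F F F F F F → 10 faults.
10 > 9: adding a frame increased faults — Belady's anomaly.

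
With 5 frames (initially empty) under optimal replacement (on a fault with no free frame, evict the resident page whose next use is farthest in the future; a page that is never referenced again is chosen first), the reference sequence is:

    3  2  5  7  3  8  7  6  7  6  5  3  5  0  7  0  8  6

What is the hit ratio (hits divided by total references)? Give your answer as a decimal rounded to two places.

3: miss, frames (3)
2: miss, frames (3 2)
5: miss, frames (3 2 5)
7: miss, frames (3 2 5 7)
3: hit
8: miss, frames (3 2 5 7 8)
7: hit
6: miss, evict 2, frames (3 5 7 8 6)
7: hit
6: hit
5: hit
3: hit
5: hit
0: miss, evict 5, frames (3 7 8 6 0)
7: hit
0: hit
8: hit
6: hit
Hits: 11 of 18 references → 11/18 = 0.6111.

0.61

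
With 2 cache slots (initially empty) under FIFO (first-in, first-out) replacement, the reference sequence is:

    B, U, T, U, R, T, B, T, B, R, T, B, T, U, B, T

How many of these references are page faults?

12

B → fault, frames (B)
U → fault, frames (B U)
T → fault, evict B, frames (U T)
U → hit
R → fault, evict U, frames (T R)
T → hit
B → fault, evict T, frames (R B)
T → fault, evict R, frames (B T)
B → hit
R → fault, evict B, frames (T R)
T → hit
B → fault, evict T, frames (R B)
T → fault, evict R, frames (B T)
U → fault, evict B, frames (T U)
B → fault, evict T, frames (U B)
T → fault, evict U, frames (B T)
Page faults: 12.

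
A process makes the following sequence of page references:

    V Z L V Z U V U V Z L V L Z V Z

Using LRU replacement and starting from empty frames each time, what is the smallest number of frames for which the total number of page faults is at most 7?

f=1: 16 faults
f=2: 12 faults
f=3: 5 faults
f=4: 4 faults
Smallest f with faults ≤ 7 is 3.

3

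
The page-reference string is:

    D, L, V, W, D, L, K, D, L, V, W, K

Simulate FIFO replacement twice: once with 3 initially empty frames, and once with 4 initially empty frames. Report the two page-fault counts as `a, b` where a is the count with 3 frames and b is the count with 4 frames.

9, 10

3 frames: F F F F F F F . . F F . → 9 faults.
4 frames: F F F F . . F F F F F F → 10 faults.
10 > 9: adding a frame increased faults — Belady's anomaly.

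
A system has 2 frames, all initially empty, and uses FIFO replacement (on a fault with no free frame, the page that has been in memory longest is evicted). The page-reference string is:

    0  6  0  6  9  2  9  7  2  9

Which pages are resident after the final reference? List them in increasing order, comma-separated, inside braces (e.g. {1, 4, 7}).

{7, 9}

0: miss, frames {0}
6: miss, frames {0,6}
0: hit
6: hit
9: miss, evict 0, frames {6,9}
2: miss, evict 6, frames {9,2}
9: hit
7: miss, evict 9, frames {2,7}
2: hit
9: miss, evict 2, frames {7,9}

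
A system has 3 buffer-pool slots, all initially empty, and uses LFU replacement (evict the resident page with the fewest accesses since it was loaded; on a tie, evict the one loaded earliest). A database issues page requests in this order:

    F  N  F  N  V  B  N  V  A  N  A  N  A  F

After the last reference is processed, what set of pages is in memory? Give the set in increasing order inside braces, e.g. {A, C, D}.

F → fault, frames (F)
N → fault, frames (F N)
F → hit
N → hit
V → fault, frames (F N V)
B → fault, evict V, frames (F N B)
N → hit
V → fault, evict B, frames (F N V)
A → fault, evict V, frames (F N A)
N → hit
A → hit
N → hit
A → hit
F → hit

{A, F, N}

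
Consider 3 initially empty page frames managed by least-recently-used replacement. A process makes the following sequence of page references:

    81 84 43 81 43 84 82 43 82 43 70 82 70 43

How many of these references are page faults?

5

81: miss, frames {81}
84: miss, frames {81,84}
43: miss, frames {81,84,43}
81: hit
43: hit
84: hit
82: miss, evict 81, frames {43,84,82}
43: hit
82: hit
43: hit
70: miss, evict 84, frames {82,43,70}
82: hit
70: hit
43: hit
Page faults: 5.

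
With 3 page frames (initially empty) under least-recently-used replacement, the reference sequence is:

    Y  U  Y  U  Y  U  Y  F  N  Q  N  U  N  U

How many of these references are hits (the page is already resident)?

8

Y -> fault, frames [Y]
U -> fault, frames [Y, U]
Y -> hit
U -> hit
Y -> hit
U -> hit
Y -> hit
F -> fault, frames [U, Y, F]
N -> fault, evict U, frames [Y, F, N]
Q -> fault, evict Y, frames [F, N, Q]
N -> hit
U -> fault, evict F, frames [Q, N, U]
N -> hit
U -> hit
Hits: 8.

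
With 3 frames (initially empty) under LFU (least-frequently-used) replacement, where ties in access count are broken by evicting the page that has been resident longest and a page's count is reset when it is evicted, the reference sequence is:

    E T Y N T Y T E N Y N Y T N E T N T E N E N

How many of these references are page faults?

E -> miss, frames {E}
T -> miss, frames {E,T}
Y -> miss, frames {E,T,Y}
N -> miss, evict E, frames {T,Y,N}
T -> hit
Y -> hit
T -> hit
E -> miss, evict N, frames {T,Y,E}
N -> miss, evict E, frames {T,Y,N}
Y -> hit
N -> hit
Y -> hit
T -> hit
N -> hit
E -> miss, evict N, frames {T,Y,E}
T -> hit
N -> miss, evict E, frames {T,Y,N}
T -> hit
E -> miss, evict N, frames {T,Y,E}
N -> miss, evict E, frames {T,Y,N}
E -> miss, evict N, frames {T,Y,E}
N -> miss, evict E, frames {T,Y,N}
Page faults: 12.

12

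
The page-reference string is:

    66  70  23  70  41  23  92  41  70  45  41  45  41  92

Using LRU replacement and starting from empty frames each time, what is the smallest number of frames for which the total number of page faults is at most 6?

f=1: 14 faults
f=2: 11 faults
f=3: 8 faults
f=4: 6 faults
f=5: 6 faults
f=6: 6 faults
Smallest f with faults ≤ 6 is 4.

4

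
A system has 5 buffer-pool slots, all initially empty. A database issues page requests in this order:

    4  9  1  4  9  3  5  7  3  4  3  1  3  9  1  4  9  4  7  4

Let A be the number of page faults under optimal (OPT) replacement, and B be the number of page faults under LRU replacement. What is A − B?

Under OPT: F F F . . F F F . . . . . . . . . . . . → 6 faults.
Under LRU: F F F . . F F F . . . F . F . . . . . . → 8 faults.
A − B = 6 − 8 = -2.

-2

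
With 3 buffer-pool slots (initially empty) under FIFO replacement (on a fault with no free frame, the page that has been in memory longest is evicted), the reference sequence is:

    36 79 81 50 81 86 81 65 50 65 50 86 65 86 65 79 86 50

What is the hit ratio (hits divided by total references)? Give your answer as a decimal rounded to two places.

36 -> fault, frames (36)
79 -> fault, frames (36 79)
81 -> fault, frames (36 79 81)
50 -> fault, evict 36, frames (79 81 50)
81 -> hit
86 -> fault, evict 79, frames (81 50 86)
81 -> hit
65 -> fault, evict 81, frames (50 86 65)
50 -> hit
65 -> hit
50 -> hit
86 -> hit
65 -> hit
86 -> hit
65 -> hit
79 -> fault, evict 50, frames (86 65 79)
86 -> hit
50 -> fault, evict 86, frames (65 79 50)
Hits: 10 of 18 references → 10/18 = 0.5556.

0.56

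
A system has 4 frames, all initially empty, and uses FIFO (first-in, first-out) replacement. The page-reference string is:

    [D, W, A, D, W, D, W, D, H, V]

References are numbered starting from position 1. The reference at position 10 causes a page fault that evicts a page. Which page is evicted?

D

pos 1: D → fault, frames (D)
pos 2: W → fault, frames (D W)
pos 3: A → fault, frames (D W A)
pos 4: D → hit
pos 5: W → hit
pos 6: D → hit
pos 7: W → hit
pos 8: D → hit
pos 9: H → fault, frames (D W A H)
pos 10: V → fault, evict D, frames (W A H V)
At position 10, page D is evicted.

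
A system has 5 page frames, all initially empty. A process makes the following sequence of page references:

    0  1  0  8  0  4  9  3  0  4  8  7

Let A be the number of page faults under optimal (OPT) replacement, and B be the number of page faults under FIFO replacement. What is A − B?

-1

Under OPT: F F . F . F F F . . . F → 7 faults.
Under FIFO: F F . F . F F F F . . F → 8 faults.
A − B = 7 − 8 = -1.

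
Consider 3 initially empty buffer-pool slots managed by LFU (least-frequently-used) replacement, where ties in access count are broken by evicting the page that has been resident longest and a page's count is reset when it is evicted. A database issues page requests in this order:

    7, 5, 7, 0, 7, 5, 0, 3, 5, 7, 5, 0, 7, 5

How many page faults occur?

5

7: miss, frames (7)
5: miss, frames (7 5)
7: hit
0: miss, frames (7 5 0)
7: hit
5: hit
0: hit
3: miss, evict 5, frames (7 0 3)
5: miss, evict 3, frames (7 0 5)
7: hit
5: hit
0: hit
7: hit
5: hit
Page faults: 5.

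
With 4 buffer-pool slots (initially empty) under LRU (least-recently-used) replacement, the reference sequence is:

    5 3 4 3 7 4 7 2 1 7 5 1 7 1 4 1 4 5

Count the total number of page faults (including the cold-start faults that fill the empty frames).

5 -> fault, frames {5}
3 -> fault, frames {5,3}
4 -> fault, frames {5,3,4}
3 -> hit
7 -> fault, frames {5,4,3,7}
4 -> hit
7 -> hit
2 -> fault, evict 5, frames {3,4,7,2}
1 -> fault, evict 3, frames {4,7,2,1}
7 -> hit
5 -> fault, evict 4, frames {2,1,7,5}
1 -> hit
7 -> hit
1 -> hit
4 -> fault, evict 2, frames {5,7,1,4}
1 -> hit
4 -> hit
5 -> hit
Page faults: 8.

8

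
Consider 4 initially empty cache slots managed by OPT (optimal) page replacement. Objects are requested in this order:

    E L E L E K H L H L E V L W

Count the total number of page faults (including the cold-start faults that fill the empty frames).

6

E -> fault, frames {E}
L -> fault, frames {E,L}
E -> hit
L -> hit
E -> hit
K -> fault, frames {E,L,K}
H -> fault, frames {E,L,K,H}
L -> hit
H -> hit
L -> hit
E -> hit
V -> fault, evict H, frames {E,L,K,V}
L -> hit
W -> fault, evict V, frames {E,L,K,W}
Page faults: 6.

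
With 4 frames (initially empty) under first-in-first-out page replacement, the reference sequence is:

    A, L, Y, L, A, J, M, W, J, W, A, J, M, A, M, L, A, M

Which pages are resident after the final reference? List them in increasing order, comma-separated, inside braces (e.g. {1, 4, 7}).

A: fault, frames (A)
L: fault, frames (A L)
Y: fault, frames (A L Y)
L: hit
A: hit
J: fault, frames (A L Y J)
M: fault, evict A, frames (L Y J M)
W: fault, evict L, frames (Y J M W)
J: hit
W: hit
A: fault, evict Y, frames (J M W A)
J: hit
M: hit
A: hit
M: hit
L: fault, evict J, frames (M W A L)
A: hit
M: hit

{A, L, M, W}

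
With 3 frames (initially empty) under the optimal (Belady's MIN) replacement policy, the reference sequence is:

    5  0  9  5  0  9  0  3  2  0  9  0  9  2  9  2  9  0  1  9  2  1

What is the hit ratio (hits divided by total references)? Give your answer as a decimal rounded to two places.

0.73

5 -> miss, frames {5}
0 -> miss, frames {5,0}
9 -> miss, frames {5,0,9}
5 -> hit
0 -> hit
9 -> hit
0 -> hit
3 -> miss, evict 5, frames {0,9,3}
2 -> miss, evict 3, frames {0,9,2}
0 -> hit
9 -> hit
0 -> hit
9 -> hit
2 -> hit
9 -> hit
2 -> hit
9 -> hit
0 -> hit
1 -> miss, evict 0, frames {9,2,1}
9 -> hit
2 -> hit
1 -> hit
Hits: 16 of 22 references → 16/22 = 0.7273.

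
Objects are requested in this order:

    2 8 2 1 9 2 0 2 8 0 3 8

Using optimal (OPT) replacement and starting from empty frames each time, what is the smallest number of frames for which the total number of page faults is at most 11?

2

f=1: 12 faults
f=2: 7 faults
f=3: 6 faults
f=4: 6 faults
f=5: 6 faults
f=6: 6 faults
Smallest f with faults ≤ 11 is 2.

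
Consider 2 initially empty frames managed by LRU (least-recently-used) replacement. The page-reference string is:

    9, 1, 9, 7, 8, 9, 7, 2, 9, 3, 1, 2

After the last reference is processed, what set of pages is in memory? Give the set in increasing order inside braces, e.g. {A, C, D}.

9 -> fault, frames [9]
1 -> fault, frames [9, 1]
9 -> hit
7 -> fault, evict 1, frames [9, 7]
8 -> fault, evict 9, frames [7, 8]
9 -> fault, evict 7, frames [8, 9]
7 -> fault, evict 8, frames [9, 7]
2 -> fault, evict 9, frames [7, 2]
9 -> fault, evict 7, frames [2, 9]
3 -> fault, evict 2, frames [9, 3]
1 -> fault, evict 9, frames [3, 1]
2 -> fault, evict 3, frames [1, 2]

{1, 2}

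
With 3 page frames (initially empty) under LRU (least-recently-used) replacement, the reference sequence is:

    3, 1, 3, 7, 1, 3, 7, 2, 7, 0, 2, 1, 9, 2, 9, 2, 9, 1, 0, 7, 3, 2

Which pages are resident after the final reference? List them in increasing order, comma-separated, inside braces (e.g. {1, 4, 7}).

{2, 3, 7}

3: fault, frames (3)
1: fault, frames (3 1)
3: hit
7: fault, frames (1 3 7)
1: hit
3: hit
7: hit
2: fault, evict 1, frames (3 7 2)
7: hit
0: fault, evict 3, frames (2 7 0)
2: hit
1: fault, evict 7, frames (0 2 1)
9: fault, evict 0, frames (2 1 9)
2: hit
9: hit
2: hit
9: hit
1: hit
0: fault, evict 2, frames (9 1 0)
7: fault, evict 9, frames (1 0 7)
3: fault, evict 1, frames (0 7 3)
2: fault, evict 0, frames (7 3 2)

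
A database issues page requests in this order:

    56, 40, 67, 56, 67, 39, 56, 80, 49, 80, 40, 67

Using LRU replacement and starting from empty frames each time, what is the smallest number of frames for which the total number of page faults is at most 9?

3

f=1: 12 faults
f=2: 10 faults
f=3: 8 faults
f=4: 8 faults
f=5: 8 faults
f=6: 6 faults
Smallest f with faults ≤ 9 is 3.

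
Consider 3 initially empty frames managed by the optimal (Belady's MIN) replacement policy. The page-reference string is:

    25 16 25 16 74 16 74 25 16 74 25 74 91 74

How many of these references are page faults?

4

25 → miss, frames [25]
16 → miss, frames [25, 16]
25 → hit
16 → hit
74 → miss, frames [25, 16, 74]
16 → hit
74 → hit
25 → hit
16 → hit
74 → hit
25 → hit
74 → hit
91 → miss, evict 16, frames [25, 74, 91]
74 → hit
Page faults: 4.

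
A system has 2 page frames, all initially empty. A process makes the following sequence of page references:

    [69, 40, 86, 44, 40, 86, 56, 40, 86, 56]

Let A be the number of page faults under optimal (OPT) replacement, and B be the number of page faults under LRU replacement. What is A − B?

Under OPT: F F F F . F F . F . → 7 faults.
Under LRU: F F F F F F F F F F → 10 faults.
A − B = 7 − 10 = -3.

-3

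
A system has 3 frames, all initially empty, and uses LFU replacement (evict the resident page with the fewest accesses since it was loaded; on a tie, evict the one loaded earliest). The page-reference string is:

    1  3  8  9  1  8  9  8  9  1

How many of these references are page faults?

5

1 → fault, frames (1)
3 → fault, frames (1 3)
8 → fault, frames (1 3 8)
9 → fault, evict 1, frames (3 8 9)
1 → fault, evict 3, frames (8 9 1)
8 → hit
9 → hit
8 → hit
9 → hit
1 → hit
Page faults: 5.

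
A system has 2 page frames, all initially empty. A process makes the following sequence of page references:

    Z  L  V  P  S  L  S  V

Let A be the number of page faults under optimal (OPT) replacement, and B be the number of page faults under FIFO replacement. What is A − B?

-1

Under OPT: F F F F F . . F → 6 faults.
Under FIFO: F F F F F F . F → 7 faults.
A − B = 6 − 7 = -1.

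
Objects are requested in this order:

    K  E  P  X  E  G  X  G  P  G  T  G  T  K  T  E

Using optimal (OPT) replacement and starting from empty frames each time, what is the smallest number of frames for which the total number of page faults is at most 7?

f=1: 16 faults
f=2: 9 faults
f=3: 8 faults
f=4: 7 faults
f=5: 6 faults
f=6: 6 faults
Smallest f with faults ≤ 7 is 4.

4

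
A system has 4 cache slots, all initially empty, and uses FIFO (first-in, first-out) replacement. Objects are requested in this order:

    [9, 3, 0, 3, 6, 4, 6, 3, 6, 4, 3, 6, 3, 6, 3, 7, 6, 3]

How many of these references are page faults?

7

9 → fault, frames [9]
3 → fault, frames [9, 3]
0 → fault, frames [9, 3, 0]
3 → hit
6 → fault, frames [9, 3, 0, 6]
4 → fault, evict 9, frames [3, 0, 6, 4]
6 → hit
3 → hit
6 → hit
4 → hit
3 → hit
6 → hit
3 → hit
6 → hit
3 → hit
7 → fault, evict 3, frames [0, 6, 4, 7]
6 → hit
3 → fault, evict 0, frames [6, 4, 7, 3]
Page faults: 7.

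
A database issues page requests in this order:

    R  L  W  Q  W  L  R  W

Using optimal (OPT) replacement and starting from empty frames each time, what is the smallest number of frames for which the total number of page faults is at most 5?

f=1: 8 faults
f=2: 6 faults
f=3: 5 faults
f=4: 4 faults
Smallest f with faults ≤ 5 is 3.

3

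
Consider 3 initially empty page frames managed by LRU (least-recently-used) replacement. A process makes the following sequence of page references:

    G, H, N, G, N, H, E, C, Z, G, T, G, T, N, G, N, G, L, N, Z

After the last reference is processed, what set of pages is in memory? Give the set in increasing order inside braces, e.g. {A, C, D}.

G: fault, frames (G)
H: fault, frames (G H)
N: fault, frames (G H N)
G: hit
N: hit
H: hit
E: fault, evict G, frames (N H E)
C: fault, evict N, frames (H E C)
Z: fault, evict H, frames (E C Z)
G: fault, evict E, frames (C Z G)
T: fault, evict C, frames (Z G T)
G: hit
T: hit
N: fault, evict Z, frames (G T N)
G: hit
N: hit
G: hit
L: fault, evict T, frames (N G L)
N: hit
Z: fault, evict G, frames (L N Z)

{L, N, Z}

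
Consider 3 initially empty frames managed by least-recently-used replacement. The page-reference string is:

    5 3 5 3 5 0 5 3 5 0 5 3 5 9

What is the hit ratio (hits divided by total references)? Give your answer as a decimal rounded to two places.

5: miss, frames {5}
3: miss, frames {5,3}
5: hit
3: hit
5: hit
0: miss, frames {3,5,0}
5: hit
3: hit
5: hit
0: hit
5: hit
3: hit
5: hit
9: miss, evict 0, frames {3,5,9}
Hits: 10 of 14 references → 10/14 = 0.7143.

0.71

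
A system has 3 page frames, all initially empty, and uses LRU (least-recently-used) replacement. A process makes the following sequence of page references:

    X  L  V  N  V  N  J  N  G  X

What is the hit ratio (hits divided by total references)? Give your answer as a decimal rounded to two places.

X → fault, frames [X]
L → fault, frames [X, L]
V → fault, frames [X, L, V]
N → fault, evict X, frames [L, V, N]
V → hit
N → hit
J → fault, evict L, frames [V, N, J]
N → hit
G → fault, evict V, frames [J, N, G]
X → fault, evict J, frames [N, G, X]
Hits: 3 of 10 references → 3/10 = 0.3000.

0.30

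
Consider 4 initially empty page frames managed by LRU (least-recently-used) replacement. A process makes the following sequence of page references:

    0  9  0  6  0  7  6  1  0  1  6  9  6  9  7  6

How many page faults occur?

0 -> miss, frames {0}
9 -> miss, frames {0,9}
0 -> hit
6 -> miss, frames {9,0,6}
0 -> hit
7 -> miss, frames {9,6,0,7}
6 -> hit
1 -> miss, evict 9, frames {0,7,6,1}
0 -> hit
1 -> hit
6 -> hit
9 -> miss, evict 7, frames {0,1,6,9}
6 -> hit
9 -> hit
7 -> miss, evict 0, frames {1,6,9,7}
6 -> hit
Page faults: 7.

7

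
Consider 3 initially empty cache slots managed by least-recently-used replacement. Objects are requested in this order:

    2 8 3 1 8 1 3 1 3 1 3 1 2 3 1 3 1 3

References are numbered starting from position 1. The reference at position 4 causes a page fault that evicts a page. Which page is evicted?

pos 1: 2 → fault, frames (2)
pos 2: 8 → fault, frames (2 8)
pos 3: 3 → fault, frames (2 8 3)
pos 4: 1 → fault, evict 2, frames (8 3 1)
At position 4, page 2 is evicted.

2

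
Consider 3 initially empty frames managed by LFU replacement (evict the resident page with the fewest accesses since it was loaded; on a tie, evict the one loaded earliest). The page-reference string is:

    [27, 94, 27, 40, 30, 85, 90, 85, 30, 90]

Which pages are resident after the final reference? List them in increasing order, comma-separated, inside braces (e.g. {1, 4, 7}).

27 → fault, frames (27)
94 → fault, frames (27 94)
27 → hit
40 → fault, frames (27 94 40)
30 → fault, evict 94, frames (27 40 30)
85 → fault, evict 40, frames (27 30 85)
90 → fault, evict 30, frames (27 85 90)
85 → hit
30 → fault, evict 90, frames (27 85 30)
90 → fault, evict 30, frames (27 85 90)

{27, 85, 90}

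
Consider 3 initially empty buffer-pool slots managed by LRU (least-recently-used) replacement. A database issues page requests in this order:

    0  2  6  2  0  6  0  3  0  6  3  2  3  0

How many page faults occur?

6

0 -> fault, frames [0]
2 -> fault, frames [0, 2]
6 -> fault, frames [0, 2, 6]
2 -> hit
0 -> hit
6 -> hit
0 -> hit
3 -> fault, evict 2, frames [6, 0, 3]
0 -> hit
6 -> hit
3 -> hit
2 -> fault, evict 0, frames [6, 3, 2]
3 -> hit
0 -> fault, evict 6, frames [2, 3, 0]
Page faults: 6.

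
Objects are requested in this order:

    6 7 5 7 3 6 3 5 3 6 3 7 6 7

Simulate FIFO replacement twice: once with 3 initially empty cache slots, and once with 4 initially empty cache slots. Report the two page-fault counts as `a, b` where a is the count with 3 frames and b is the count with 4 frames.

6, 4

3 frames: F F F . F F . . . . . F . . → 6 faults.
4 frames: F F F . F . . . . . . . . . → 4 faults.
4 < 6: adding a frame reduced faults, as is typical.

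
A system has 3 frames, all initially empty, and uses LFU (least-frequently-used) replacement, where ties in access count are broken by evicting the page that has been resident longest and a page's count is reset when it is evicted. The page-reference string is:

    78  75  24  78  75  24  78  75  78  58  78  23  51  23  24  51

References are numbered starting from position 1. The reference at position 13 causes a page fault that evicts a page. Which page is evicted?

pos 1: 78: fault, frames [78]
pos 2: 75: fault, frames [78, 75]
pos 3: 24: fault, frames [78, 75, 24]
pos 4: 78: hit
pos 5: 75: hit
pos 6: 24: hit
pos 7: 78: hit
pos 8: 75: hit
pos 9: 78: hit
pos 10: 58: fault, evict 24, frames [78, 75, 58]
pos 11: 78: hit
pos 12: 23: fault, evict 58, frames [78, 75, 23]
pos 13: 51: fault, evict 23, frames [78, 75, 51]
At position 13, page 23 is evicted.

23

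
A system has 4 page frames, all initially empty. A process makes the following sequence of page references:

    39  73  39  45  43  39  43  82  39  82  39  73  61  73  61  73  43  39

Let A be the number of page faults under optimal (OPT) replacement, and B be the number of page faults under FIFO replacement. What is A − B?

-3

Under OPT: F F . F F . . F . . . . F . . . . . → 6 faults.
Under FIFO: F F . F F . . F F . . F F . . . F . → 9 faults.
A − B = 6 − 9 = -3.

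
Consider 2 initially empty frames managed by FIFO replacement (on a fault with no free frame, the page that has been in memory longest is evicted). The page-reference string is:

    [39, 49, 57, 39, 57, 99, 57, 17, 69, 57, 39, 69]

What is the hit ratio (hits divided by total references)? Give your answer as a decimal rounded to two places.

0.08

39 -> fault, frames {39}
49 -> fault, frames {39,49}
57 -> fault, evict 39, frames {49,57}
39 -> fault, evict 49, frames {57,39}
57 -> hit
99 -> fault, evict 57, frames {39,99}
57 -> fault, evict 39, frames {99,57}
17 -> fault, evict 99, frames {57,17}
69 -> fault, evict 57, frames {17,69}
57 -> fault, evict 17, frames {69,57}
39 -> fault, evict 69, frames {57,39}
69 -> fault, evict 57, frames {39,69}
Hits: 1 of 12 references → 1/12 = 0.0833.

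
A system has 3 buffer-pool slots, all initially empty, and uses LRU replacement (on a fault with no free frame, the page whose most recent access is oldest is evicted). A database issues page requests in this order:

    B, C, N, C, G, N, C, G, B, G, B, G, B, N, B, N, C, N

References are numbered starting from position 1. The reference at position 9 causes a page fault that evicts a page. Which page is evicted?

N

pos 1: B: miss, frames [B]
pos 2: C: miss, frames [B, C]
pos 3: N: miss, frames [B, C, N]
pos 4: C: hit
pos 5: G: miss, evict B, frames [N, C, G]
pos 6: N: hit
pos 7: C: hit
pos 8: G: hit
pos 9: B: miss, evict N, frames [C, G, B]
At position 9, page N is evicted.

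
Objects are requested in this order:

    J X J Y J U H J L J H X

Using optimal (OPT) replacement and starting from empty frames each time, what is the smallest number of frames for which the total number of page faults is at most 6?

4

f=1: 12 faults
f=2: 8 faults
f=3: 7 faults
f=4: 6 faults
f=5: 6 faults
f=6: 6 faults
Smallest f with faults ≤ 6 is 4.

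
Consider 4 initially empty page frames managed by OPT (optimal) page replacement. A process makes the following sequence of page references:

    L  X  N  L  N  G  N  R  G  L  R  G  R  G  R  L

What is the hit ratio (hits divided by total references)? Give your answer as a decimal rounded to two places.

0.69

L: miss, frames [L]
X: miss, frames [L, X]
N: miss, frames [L, X, N]
L: hit
N: hit
G: miss, frames [L, X, N, G]
N: hit
R: miss, evict N, frames [L, X, G, R]
G: hit
L: hit
R: hit
G: hit
R: hit
G: hit
R: hit
L: hit
Hits: 11 of 16 references → 11/16 = 0.6875.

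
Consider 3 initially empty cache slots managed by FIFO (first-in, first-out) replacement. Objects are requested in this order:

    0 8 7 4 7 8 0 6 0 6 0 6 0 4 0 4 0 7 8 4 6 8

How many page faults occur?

10

0 -> miss, frames {0}
8 -> miss, frames {0,8}
7 -> miss, frames {0,8,7}
4 -> miss, evict 0, frames {8,7,4}
7 -> hit
8 -> hit
0 -> miss, evict 8, frames {7,4,0}
6 -> miss, evict 7, frames {4,0,6}
0 -> hit
6 -> hit
0 -> hit
6 -> hit
0 -> hit
4 -> hit
0 -> hit
4 -> hit
0 -> hit
7 -> miss, evict 4, frames {0,6,7}
8 -> miss, evict 0, frames {6,7,8}
4 -> miss, evict 6, frames {7,8,4}
6 -> miss, evict 7, frames {8,4,6}
8 -> hit
Page faults: 10.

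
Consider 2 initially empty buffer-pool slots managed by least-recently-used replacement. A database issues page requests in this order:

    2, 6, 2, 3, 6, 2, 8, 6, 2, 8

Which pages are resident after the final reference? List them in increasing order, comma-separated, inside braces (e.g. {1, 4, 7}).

2 → fault, frames (2)
6 → fault, frames (2 6)
2 → hit
3 → fault, evict 6, frames (2 3)
6 → fault, evict 2, frames (3 6)
2 → fault, evict 3, frames (6 2)
8 → fault, evict 6, frames (2 8)
6 → fault, evict 2, frames (8 6)
2 → fault, evict 8, frames (6 2)
8 → fault, evict 6, frames (2 8)

{2, 8}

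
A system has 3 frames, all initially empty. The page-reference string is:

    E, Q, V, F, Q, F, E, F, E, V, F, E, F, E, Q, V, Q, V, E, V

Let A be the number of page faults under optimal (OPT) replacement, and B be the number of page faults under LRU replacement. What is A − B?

-2

Under OPT: F F F F . . . . . F . . . . F . . . . . → 6 faults.
Under LRU: F F F F . . F . . F . . . . F F . . . . → 8 faults.
A − B = 6 − 8 = -2.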